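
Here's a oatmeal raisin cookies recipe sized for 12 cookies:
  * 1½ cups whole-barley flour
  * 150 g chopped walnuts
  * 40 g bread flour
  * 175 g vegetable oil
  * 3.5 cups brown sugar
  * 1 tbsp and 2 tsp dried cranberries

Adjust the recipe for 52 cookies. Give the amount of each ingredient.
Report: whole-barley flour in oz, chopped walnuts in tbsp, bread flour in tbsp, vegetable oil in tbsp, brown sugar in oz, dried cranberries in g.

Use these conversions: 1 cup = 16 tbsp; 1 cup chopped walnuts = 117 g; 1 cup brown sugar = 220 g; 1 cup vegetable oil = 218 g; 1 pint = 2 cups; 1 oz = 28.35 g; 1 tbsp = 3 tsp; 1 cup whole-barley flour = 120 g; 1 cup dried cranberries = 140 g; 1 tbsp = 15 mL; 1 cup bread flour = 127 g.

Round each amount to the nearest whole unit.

Scaling factor: 52/12 = 13/3.
whole-barley flour: 1.5 cup × 13/3 × 120 g/cup ÷ 28.35 g/oz ≈ 28 oz
chopped walnuts: 150 g × 13/3 ÷ 117 g/cup × 16 tbsp/cup ≈ 89 tbsp
bread flour: 40 g × 13/3 ÷ 127 g/cup × 16 tbsp/cup ≈ 22 tbsp
vegetable oil: 175 g × 13/3 ÷ 218 g/cup × 16 tbsp/cup ≈ 56 tbsp
brown sugar: 3.5 cup × 13/3 × 220 g/cup ÷ 28.35 g/oz ≈ 118 oz
dried cranberries: (1 tbsp + 2 tsp = 5/3 tbsp) × 13/3 ÷ 16 tbsp/cup × 140 g/cup ≈ 63 g

whole-barley flour: 28 oz; chopped walnuts: 89 tbsp; bread flour: 22 tbsp; vegetable oil: 56 tbsp; brown sugar: 118 oz; dried cranberries: 63 g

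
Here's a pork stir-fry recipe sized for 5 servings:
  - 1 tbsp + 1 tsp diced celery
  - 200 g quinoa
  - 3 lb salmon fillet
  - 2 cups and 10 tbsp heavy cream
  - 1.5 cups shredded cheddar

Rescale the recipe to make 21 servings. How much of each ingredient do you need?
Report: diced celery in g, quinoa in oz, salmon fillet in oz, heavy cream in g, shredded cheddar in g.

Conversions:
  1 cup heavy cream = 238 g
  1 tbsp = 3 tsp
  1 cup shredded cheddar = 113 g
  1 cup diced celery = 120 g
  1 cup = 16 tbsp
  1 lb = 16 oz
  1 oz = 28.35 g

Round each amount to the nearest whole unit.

diced celery: 42 g; quinoa: 30 oz; salmon fillet: 202 oz; heavy cream: 2624 g; shredded cheddar: 712 g

Scaling factor: 21/5 = 4.2.
diced celery: (1 tbsp + 1 tsp = 4/3 tbsp) × 21/5 ÷ 16 tbsp/cup × 120 g/cup = 42 g
quinoa: 200 g × 21/5 ÷ 28.35 g/oz ≈ 30 oz
salmon fillet: 3 lb × 21/5 × 16 oz/lb ≈ 202 oz
heavy cream: (2 cup + 10 tbsp = 2.625 cup) × 21/5 × 238 g/cup ≈ 2624 g
shredded cheddar: 1.5 cup × 21/5 × 113 g/cup ≈ 712 g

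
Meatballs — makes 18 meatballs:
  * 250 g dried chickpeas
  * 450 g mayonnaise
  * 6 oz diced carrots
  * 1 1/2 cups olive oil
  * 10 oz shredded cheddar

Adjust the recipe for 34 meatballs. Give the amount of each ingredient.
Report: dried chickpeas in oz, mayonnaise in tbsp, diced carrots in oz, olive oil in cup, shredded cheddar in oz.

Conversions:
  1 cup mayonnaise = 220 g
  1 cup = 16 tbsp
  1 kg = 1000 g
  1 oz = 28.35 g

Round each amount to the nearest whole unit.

Scaling factor: 34/18 = 17/9.
dried chickpeas: 250 g × 17/9 ÷ 28.35 g/oz ≈ 17 oz
mayonnaise: 450 g × 17/9 ÷ 220 g/cup × 16 tbsp/cup ≈ 62 tbsp
diced carrots: 6 oz × 17/9 ≈ 11 oz
olive oil: 1.5 cup × 17/9 ≈ 3 cup
shredded cheddar: 10 oz × 17/9 ≈ 19 oz

dried chickpeas: 17 oz; mayonnaise: 62 tbsp; diced carrots: 11 oz; olive oil: 3 cup; shredded cheddar: 19 oz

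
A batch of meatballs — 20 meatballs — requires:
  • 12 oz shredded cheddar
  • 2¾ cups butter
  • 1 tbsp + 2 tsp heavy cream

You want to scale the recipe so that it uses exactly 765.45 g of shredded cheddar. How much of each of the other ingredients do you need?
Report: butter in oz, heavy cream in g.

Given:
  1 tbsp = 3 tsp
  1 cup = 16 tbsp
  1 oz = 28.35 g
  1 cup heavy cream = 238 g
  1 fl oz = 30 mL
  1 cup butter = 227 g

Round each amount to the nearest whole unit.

butter: 50 oz; heavy cream: 56 g

The original recipe has 340.2 g of shredded cheddar, so the scaling factor is 765.45 ÷ 340.2 = 9/4 = 2.25.
butter: 2.75 cup × 9/4 × 227 g/cup ÷ 28.35 g/oz ≈ 50 oz
heavy cream: (1 tbsp + 2 tsp = 5/3 tbsp) × 9/4 ÷ 16 tbsp/cup × 238 g/cup ≈ 56 g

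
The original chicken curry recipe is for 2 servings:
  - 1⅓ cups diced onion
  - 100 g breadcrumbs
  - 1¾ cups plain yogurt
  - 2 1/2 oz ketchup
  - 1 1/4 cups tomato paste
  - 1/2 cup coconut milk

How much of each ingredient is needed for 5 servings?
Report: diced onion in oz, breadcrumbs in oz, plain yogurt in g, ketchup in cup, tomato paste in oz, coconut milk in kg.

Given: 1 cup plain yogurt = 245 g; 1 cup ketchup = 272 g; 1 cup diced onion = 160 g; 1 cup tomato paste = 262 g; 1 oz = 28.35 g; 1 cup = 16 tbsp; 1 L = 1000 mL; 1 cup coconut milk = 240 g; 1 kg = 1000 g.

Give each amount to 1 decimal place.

diced onion: 18.8 oz; breadcrumbs: 8.8 oz; plain yogurt: 1071.9 g; ketchup: 0.7 cup; tomato paste: 28.9 oz; coconut milk: 0.3 kg

Scaling factor: 5/2 = 2.5.
diced onion: 4/3 cup × 5/2 × 160 g/cup ÷ 28.35 g/oz ≈ 18.8 oz
breadcrumbs: 100 g × 5/2 ÷ 28.35 g/oz ≈ 8.8 oz
plain yogurt: 1.75 cup × 5/2 × 245 g/cup ≈ 1071.9 g
ketchup: 2.5 oz × 5/2 × 28.35 g/oz ÷ 272 g/cup ≈ 0.7 cup
tomato paste: 1.25 cup × 5/2 × 262 g/cup ÷ 28.35 g/oz ≈ 28.9 oz
coconut milk: 0.5 cup × 5/2 × 240 g/cup ÷ 1000 g/kg = 0.3 kg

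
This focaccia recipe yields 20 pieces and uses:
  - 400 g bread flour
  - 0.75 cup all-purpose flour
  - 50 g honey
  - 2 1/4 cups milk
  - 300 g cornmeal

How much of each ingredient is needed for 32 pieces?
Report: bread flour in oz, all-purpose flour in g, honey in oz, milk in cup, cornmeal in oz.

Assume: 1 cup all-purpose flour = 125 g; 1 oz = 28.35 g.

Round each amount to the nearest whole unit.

bread flour: 23 oz; all-purpose flour: 150 g; honey: 3 oz; milk: 4 cup; cornmeal: 17 oz

Scaling factor: 32/20 = 8/5 = 1.6.
bread flour: 400 g × 8/5 ÷ 28.35 g/oz ≈ 23 oz
all-purpose flour: 0.75 cup × 8/5 × 125 g/cup = 150 g
honey: 50 g × 8/5 ÷ 28.35 g/oz ≈ 3 oz
milk: 2.25 cup × 8/5 ≈ 4 cup
cornmeal: 300 g × 8/5 ÷ 28.35 g/oz ≈ 17 oz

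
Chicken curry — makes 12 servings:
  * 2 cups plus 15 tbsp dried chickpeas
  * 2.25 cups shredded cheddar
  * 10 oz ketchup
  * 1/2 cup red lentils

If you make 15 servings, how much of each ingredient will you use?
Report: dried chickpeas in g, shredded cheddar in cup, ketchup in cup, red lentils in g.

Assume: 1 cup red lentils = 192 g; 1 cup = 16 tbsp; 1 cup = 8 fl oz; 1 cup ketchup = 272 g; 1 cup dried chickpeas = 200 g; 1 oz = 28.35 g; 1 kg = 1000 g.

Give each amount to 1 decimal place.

dried chickpeas: 734.4 g; shredded cheddar: 2.8 cup; ketchup: 1.3 cup; red lentils: 120.0 g

Scaling factor: 15/12 = 5/4 = 1.25.
dried chickpeas: (2 cup + 15 tbsp = 2.9375 cup) × 5/4 × 200 g/cup ≈ 734.4 g
shredded cheddar: 2.25 cup × 5/4 ≈ 2.8 cup
ketchup: 10 oz × 5/4 × 28.35 g/oz ÷ 272 g/cup ≈ 1.3 cup
red lentils: 0.5 cup × 5/4 × 192 g/cup = 120.0 g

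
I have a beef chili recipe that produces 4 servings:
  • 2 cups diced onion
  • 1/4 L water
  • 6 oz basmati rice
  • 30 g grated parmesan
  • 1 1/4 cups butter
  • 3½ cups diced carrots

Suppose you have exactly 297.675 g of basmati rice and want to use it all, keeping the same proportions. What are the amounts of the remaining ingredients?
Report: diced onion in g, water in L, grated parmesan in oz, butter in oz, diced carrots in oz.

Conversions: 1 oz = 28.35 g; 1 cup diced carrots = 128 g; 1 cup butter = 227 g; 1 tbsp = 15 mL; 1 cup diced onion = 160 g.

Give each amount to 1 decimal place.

The original recipe has 170.1 g of basmati rice, so the scaling factor is 297.675 ÷ 170.1 = 7/4 = 1.75.
diced onion: 2 cup × 7/4 × 160 g/cup = 560.0 g
water: 0.25 L × 7/4 ≈ 0.4 L
grated parmesan: 30 g × 7/4 ÷ 28.35 g/oz ≈ 1.9 oz
butter: 1.25 cup × 7/4 × 227 g/cup ÷ 28.35 g/oz ≈ 17.5 oz
diced carrots: 3.5 cup × 7/4 × 128 g/cup ÷ 28.35 g/oz ≈ 27.7 oz

diced onion: 560.0 g; water: 0.4 L; grated parmesan: 1.9 oz; butter: 17.5 oz; diced carrots: 27.7 oz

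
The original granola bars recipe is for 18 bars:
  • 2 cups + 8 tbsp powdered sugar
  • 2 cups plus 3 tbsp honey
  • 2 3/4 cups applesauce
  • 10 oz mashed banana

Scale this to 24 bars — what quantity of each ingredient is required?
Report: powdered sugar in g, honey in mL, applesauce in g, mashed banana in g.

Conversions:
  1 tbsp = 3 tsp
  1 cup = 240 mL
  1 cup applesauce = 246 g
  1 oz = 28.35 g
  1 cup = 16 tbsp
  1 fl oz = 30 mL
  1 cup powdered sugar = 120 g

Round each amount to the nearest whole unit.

Scaling factor: 24/18 = 4/3.
powdered sugar: (2 cup + 8 tbsp = 2.5 cup) × 4/3 × 120 g/cup = 400 g
honey: (2 cup + 3 tbsp = 2.1875 cup) × 4/3 × 240 mL/cup = 700 mL
applesauce: 2.75 cup × 4/3 × 246 g/cup = 902 g
mashed banana: 10 oz × 4/3 × 28.35 g/oz = 378 g

powdered sugar: 400 g; honey: 700 mL; applesauce: 902 g; mashed banana: 378 g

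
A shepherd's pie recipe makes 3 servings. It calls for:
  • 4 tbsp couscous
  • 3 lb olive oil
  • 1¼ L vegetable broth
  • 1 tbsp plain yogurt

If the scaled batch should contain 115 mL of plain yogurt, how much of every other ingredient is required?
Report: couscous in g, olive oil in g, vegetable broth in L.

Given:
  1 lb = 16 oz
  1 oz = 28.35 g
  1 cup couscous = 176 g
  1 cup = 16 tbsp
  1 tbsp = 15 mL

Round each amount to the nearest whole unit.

couscous: 337 g; olive oil: 10433 g; vegetable broth: 10 L

The original recipe has 15 mL of plain yogurt, so the scaling factor is 115 ÷ 15 = 23/3.
couscous: 4 tbsp × 23/3 ÷ 16 tbsp/cup × 176 g/cup ≈ 337 g
olive oil: 3 lb × 23/3 × 16 oz/lb × 28.35 g/oz ≈ 10433 g
vegetable broth: 1.25 L × 23/3 ≈ 10 L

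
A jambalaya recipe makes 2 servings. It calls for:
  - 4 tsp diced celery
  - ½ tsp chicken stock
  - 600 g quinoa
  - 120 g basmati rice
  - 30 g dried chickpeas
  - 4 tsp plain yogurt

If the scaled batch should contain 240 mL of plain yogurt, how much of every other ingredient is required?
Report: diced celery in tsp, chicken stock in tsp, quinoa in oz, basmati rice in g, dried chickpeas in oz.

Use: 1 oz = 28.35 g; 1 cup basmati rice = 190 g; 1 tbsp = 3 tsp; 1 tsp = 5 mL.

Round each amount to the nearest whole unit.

The original recipe has 20 mL of plain yogurt, so the scaling factor is 240 ÷ 20 = 12.
diced celery: 4 tsp × 12 = 48 tsp
chicken stock: 0.5 tsp × 12 = 6 tsp
quinoa: 600 g × 12 ÷ 28.35 g/oz ≈ 254 oz
basmati rice: 120 g × 12 = 1440 g
dried chickpeas: 30 g × 12 ÷ 28.35 g/oz ≈ 13 oz

diced celery: 48 tsp; chicken stock: 6 tsp; quinoa: 254 oz; basmati rice: 1440 g; dried chickpeas: 13 oz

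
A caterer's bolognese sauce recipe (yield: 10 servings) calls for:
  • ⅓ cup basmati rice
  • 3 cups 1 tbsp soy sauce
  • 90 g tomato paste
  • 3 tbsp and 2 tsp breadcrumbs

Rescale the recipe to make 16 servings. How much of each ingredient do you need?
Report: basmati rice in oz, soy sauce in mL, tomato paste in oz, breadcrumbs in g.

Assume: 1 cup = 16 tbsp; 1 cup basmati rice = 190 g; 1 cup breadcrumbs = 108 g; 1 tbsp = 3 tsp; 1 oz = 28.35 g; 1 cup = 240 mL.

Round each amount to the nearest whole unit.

Scaling factor: 16/10 = 8/5 = 1.6.
basmati rice: 1/3 cup × 8/5 × 190 g/cup ÷ 28.35 g/oz ≈ 4 oz
soy sauce: (3 cup + 1 tbsp = 3.0625 cup) × 8/5 × 240 mL/cup = 1176 mL
tomato paste: 90 g × 8/5 ÷ 28.35 g/oz ≈ 5 oz
breadcrumbs: (3 tbsp + 2 tsp = 11/3 tbsp) × 8/5 ÷ 16 tbsp/cup × 108 g/cup ≈ 40 g

basmati rice: 4 oz; soy sauce: 1176 mL; tomato paste: 5 oz; breadcrumbs: 40 g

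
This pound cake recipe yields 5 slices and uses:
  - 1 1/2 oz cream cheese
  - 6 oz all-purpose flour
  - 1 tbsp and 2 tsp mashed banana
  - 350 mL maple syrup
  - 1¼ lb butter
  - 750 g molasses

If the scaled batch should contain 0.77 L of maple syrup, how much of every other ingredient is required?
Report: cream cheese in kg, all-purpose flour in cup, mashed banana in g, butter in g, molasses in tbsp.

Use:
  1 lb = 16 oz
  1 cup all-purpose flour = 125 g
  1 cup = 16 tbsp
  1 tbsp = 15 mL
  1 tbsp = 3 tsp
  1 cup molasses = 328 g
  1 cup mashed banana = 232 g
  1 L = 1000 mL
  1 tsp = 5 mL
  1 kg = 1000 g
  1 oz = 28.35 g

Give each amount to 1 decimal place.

cream cheese: 0.1 kg; all-purpose flour: 3.0 cup; mashed banana: 53.2 g; butter: 1247.4 g; molasses: 80.5 tbsp

The original recipe has 0.35 L of maple syrup, so the scaling factor is 0.77 ÷ 0.35 = 11/5 = 2.2.
cream cheese: 1.5 oz × 11/5 × 28.35 g/oz ÷ 1000 g/kg ≈ 0.1 kg
all-purpose flour: 6 oz × 11/5 × 28.35 g/oz ÷ 125 g/cup ≈ 3.0 cup
mashed banana: (1 tbsp + 2 tsp = 5/3 tbsp) × 11/5 ÷ 16 tbsp/cup × 232 g/cup ≈ 53.2 g
butter: 1.25 lb × 11/5 × 16 oz/lb × 28.35 g/oz = 1247.4 g
molasses: 750 g × 11/5 ÷ 328 g/cup × 16 tbsp/cup ≈ 80.5 tbsp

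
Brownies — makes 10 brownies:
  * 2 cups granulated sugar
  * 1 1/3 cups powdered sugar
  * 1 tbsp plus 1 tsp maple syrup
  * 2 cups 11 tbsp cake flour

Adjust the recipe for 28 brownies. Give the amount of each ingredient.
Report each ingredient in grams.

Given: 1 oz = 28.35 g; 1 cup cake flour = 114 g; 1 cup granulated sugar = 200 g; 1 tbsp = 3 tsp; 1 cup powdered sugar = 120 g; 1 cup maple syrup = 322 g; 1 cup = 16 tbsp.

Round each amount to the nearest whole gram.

Scaling factor: 28/10 = 14/5 = 2.8.
granulated sugar: 2 cup × 14/5 × 200 g/cup = 1120 g
powdered sugar: 4/3 cup × 14/5 × 120 g/cup = 448 g
maple syrup: (1 tbsp + 1 tsp = 4/3 tbsp) × 14/5 ÷ 16 tbsp/cup × 322 g/cup ≈ 75 g
cake flour: (2 cup + 11 tbsp = 2.6875 cup) × 14/5 × 114 g/cup ≈ 858 g

granulated sugar: 1120 g; powdered sugar: 448 g; maple syrup: 75 g; cake flour: 858 g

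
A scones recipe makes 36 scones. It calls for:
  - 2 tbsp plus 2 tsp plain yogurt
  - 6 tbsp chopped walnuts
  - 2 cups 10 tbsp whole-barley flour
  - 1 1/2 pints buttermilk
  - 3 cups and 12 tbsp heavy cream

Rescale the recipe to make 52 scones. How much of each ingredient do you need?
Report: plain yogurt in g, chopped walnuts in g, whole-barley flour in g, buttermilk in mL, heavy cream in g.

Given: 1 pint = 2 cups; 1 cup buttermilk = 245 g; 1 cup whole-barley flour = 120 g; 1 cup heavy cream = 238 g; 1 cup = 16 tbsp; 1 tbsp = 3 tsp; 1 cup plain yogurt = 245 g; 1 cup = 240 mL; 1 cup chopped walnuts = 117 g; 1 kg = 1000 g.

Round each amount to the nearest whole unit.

plain yogurt: 59 g; chopped walnuts: 63 g; whole-barley flour: 455 g; buttermilk: 1040 mL; heavy cream: 1289 g

Scaling factor: 52/36 = 13/9.
plain yogurt: (2 tbsp + 2 tsp = 8/3 tbsp) × 13/9 ÷ 16 tbsp/cup × 245 g/cup ≈ 59 g
chopped walnuts: 6 tbsp × 13/9 ÷ 16 tbsp/cup × 117 g/cup ≈ 63 g
whole-barley flour: (2 cup + 10 tbsp = 2.625 cup) × 13/9 × 120 g/cup = 455 g
buttermilk: 1.5 pint × 13/9 × 2 cup/pint × 240 mL/cup = 1040 mL
heavy cream: (3 cup + 12 tbsp = 3.75 cup) × 13/9 × 238 g/cup ≈ 1289 g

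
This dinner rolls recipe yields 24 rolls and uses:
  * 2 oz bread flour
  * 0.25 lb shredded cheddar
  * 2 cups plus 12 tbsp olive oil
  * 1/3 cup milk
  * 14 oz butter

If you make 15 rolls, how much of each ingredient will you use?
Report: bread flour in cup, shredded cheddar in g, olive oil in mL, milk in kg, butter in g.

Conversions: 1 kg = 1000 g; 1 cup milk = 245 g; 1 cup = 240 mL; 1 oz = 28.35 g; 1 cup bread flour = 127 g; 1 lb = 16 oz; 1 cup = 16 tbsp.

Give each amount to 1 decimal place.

Scaling factor: 15/24 = 5/8 = 0.625.
bread flour: 2 oz × 5/8 × 28.35 g/oz ÷ 127 g/cup ≈ 0.3 cup
shredded cheddar: 0.25 lb × 5/8 × 16 oz/lb × 28.35 g/oz ≈ 70.9 g
olive oil: (2 cup + 12 tbsp = 2.75 cup) × 5/8 × 240 mL/cup = 412.5 mL
milk: 1/3 cup × 5/8 × 245 g/cup ÷ 1000 g/kg ≈ 0.1 kg
butter: 14 oz × 5/8 × 28.35 g/oz ≈ 248.1 g

bread flour: 0.3 cup; shredded cheddar: 70.9 g; olive oil: 412.5 mL; milk: 0.1 kg; butter: 248.1 g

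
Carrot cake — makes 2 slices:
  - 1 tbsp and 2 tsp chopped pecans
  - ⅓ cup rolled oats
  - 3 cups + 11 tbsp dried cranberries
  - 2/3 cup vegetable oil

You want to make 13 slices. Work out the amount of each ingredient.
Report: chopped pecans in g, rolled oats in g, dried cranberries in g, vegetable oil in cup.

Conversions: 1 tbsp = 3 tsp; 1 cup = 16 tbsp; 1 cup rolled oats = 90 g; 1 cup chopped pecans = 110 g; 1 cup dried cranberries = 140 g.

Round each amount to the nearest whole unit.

Scaling factor: 13/2 = 6.5.
chopped pecans: (1 tbsp + 2 tsp = 5/3 tbsp) × 13/2 ÷ 16 tbsp/cup × 110 g/cup ≈ 74 g
rolled oats: 1/3 cup × 13/2 × 90 g/cup = 195 g
dried cranberries: (3 cup + 11 tbsp = 3.6875 cup) × 13/2 × 140 g/cup ≈ 3356 g
vegetable oil: 2/3 cup × 13/2 ≈ 4 cup

chopped pecans: 74 g; rolled oats: 195 g; dried cranberries: 3356 g; vegetable oil: 4 cup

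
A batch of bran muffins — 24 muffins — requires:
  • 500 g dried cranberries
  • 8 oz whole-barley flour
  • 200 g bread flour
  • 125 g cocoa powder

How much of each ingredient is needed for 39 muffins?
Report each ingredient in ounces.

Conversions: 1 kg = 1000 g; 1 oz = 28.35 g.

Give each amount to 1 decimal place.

dried cranberries: 28.7 oz; whole-barley flour: 13.0 oz; bread flour: 11.5 oz; cocoa powder: 7.2 oz

Scaling factor: 39/24 = 13/8 = 1.625.
dried cranberries: 500 g × 13/8 ÷ 28.35 g/oz ≈ 28.7 oz
whole-barley flour: 8 oz × 13/8 = 13.0 oz
bread flour: 200 g × 13/8 ÷ 28.35 g/oz ≈ 11.5 oz
cocoa powder: 125 g × 13/8 ÷ 28.35 g/oz ≈ 7.2 oz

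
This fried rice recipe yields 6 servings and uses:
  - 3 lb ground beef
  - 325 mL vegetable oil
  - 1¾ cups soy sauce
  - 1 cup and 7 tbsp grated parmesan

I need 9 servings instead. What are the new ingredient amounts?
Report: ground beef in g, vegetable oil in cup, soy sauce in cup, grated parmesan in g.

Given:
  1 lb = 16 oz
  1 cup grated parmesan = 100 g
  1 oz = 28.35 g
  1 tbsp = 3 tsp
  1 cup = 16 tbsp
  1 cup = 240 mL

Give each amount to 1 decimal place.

Scaling factor: 9/6 = 3/2 = 1.5.
ground beef: 3 lb × 3/2 × 16 oz/lb × 28.35 g/oz = 2041.2 g
vegetable oil: 325 mL × 3/2 ÷ 240 mL/cup ≈ 2.0 cup
soy sauce: 1.75 cup × 3/2 ≈ 2.6 cup
grated parmesan: (1 cup + 7 tbsp = 1.4375 cup) × 3/2 × 100 g/cup ≈ 215.6 g

ground beef: 2041.2 g; vegetable oil: 2.0 cup; soy sauce: 2.6 cup; grated parmesan: 215.6 g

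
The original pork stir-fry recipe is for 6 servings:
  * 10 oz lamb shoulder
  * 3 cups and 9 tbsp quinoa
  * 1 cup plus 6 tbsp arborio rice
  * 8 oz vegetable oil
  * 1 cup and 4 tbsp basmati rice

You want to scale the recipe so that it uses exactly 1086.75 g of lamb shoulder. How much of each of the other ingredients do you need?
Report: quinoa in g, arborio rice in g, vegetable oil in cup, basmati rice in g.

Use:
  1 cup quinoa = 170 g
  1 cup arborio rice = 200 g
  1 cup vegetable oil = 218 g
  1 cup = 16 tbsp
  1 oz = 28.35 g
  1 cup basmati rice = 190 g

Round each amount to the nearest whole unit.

quinoa: 2322 g; arborio rice: 1054 g; vegetable oil: 4 cup; basmati rice: 910 g

The original recipe has 283.5 g of lamb shoulder, so the scaling factor is 1086.75 ÷ 283.5 = 23/6.
quinoa: (3 cup + 9 tbsp = 3.5625 cup) × 23/6 × 170 g/cup ≈ 2322 g
arborio rice: (1 cup + 6 tbsp = 1.375 cup) × 23/6 × 200 g/cup ≈ 1054 g
vegetable oil: 8 oz × 23/6 × 28.35 g/oz ÷ 218 g/cup ≈ 4 cup
basmati rice: (1 cup + 4 tbsp = 1.25 cup) × 23/6 × 190 g/cup ≈ 910 g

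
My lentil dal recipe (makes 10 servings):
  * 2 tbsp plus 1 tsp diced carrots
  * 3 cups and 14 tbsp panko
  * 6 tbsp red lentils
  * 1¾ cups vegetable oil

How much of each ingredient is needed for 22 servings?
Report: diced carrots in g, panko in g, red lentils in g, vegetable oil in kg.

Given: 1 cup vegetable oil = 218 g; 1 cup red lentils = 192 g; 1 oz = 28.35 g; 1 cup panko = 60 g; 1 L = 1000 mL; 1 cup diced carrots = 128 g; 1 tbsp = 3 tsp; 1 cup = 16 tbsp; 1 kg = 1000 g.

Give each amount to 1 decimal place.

Scaling factor: 22/10 = 11/5 = 2.2.
diced carrots: (2 tbsp + 1 tsp = 7/3 tbsp) × 11/5 ÷ 16 tbsp/cup × 128 g/cup ≈ 41.1 g
panko: (3 cup + 14 tbsp = 3.875 cup) × 11/5 × 60 g/cup = 511.5 g
red lentils: 6 tbsp × 11/5 ÷ 16 tbsp/cup × 192 g/cup = 158.4 g
vegetable oil: 1.75 cup × 11/5 × 218 g/cup ÷ 1000 g/kg ≈ 0.8 kg

diced carrots: 41.1 g; panko: 511.5 g; red lentils: 158.4 g; vegetable oil: 0.8 kg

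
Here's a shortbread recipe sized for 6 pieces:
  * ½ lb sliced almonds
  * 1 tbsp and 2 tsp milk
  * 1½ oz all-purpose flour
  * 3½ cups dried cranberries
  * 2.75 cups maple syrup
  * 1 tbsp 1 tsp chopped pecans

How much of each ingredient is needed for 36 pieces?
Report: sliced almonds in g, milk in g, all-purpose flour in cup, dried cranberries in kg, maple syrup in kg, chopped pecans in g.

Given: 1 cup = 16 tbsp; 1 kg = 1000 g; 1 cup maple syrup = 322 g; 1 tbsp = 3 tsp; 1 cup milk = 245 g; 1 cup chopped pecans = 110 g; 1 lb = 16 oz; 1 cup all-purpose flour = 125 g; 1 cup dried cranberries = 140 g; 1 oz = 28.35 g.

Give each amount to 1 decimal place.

sliced almonds: 1360.8 g; milk: 153.1 g; all-purpose flour: 2.0 cup; dried cranberries: 2.9 kg; maple syrup: 5.3 kg; chopped pecans: 55.0 g

Scaling factor: 36/6 = 6.
sliced almonds: 0.5 lb × 6 × 16 oz/lb × 28.35 g/oz = 1360.8 g
milk: (1 tbsp + 2 tsp = 5/3 tbsp) × 6 ÷ 16 tbsp/cup × 245 g/cup ≈ 153.1 g
all-purpose flour: 1.5 oz × 6 × 28.35 g/oz ÷ 125 g/cup ≈ 2.0 cup
dried cranberries: 3.5 cup × 6 × 140 g/cup ÷ 1000 g/kg ≈ 2.9 kg
maple syrup: 2.75 cup × 6 × 322 g/cup ÷ 1000 g/kg ≈ 5.3 kg
chopped pecans: (1 tbsp + 1 tsp = 4/3 tbsp) × 6 ÷ 16 tbsp/cup × 110 g/cup = 55.0 g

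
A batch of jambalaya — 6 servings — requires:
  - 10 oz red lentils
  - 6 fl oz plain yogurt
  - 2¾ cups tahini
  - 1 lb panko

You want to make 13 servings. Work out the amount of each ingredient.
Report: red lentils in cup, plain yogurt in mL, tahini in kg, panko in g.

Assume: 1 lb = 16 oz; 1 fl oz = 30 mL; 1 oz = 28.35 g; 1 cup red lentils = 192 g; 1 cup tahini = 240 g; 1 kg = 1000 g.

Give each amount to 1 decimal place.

red lentils: 3.2 cup; plain yogurt: 390.0 mL; tahini: 1.4 kg; panko: 982.8 g

Scaling factor: 13/6.
red lentils: 10 oz × 13/6 × 28.35 g/oz ÷ 192 g/cup ≈ 3.2 cup
plain yogurt: 6 fl oz × 13/6 × 30 mL/fl oz = 390.0 mL
tahini: 2.75 cup × 13/6 × 240 g/cup ÷ 1000 g/kg ≈ 1.4 kg
panko: 1 lb × 13/6 × 16 oz/lb × 28.35 g/oz = 982.8 g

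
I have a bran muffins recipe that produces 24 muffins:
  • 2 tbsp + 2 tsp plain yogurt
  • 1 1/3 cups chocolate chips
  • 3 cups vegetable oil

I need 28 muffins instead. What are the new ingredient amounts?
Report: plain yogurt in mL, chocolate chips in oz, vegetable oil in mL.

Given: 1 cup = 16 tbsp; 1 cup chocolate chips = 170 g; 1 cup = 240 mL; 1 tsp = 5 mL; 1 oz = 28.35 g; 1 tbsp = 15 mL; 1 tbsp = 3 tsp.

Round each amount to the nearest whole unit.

plain yogurt: 47 mL; chocolate chips: 9 oz; vegetable oil: 840 mL

Scaling factor: 28/24 = 7/6.
plain yogurt: (2 tbsp + 2 tsp = 8/3 tbsp) × 7/6 × 15 mL/tbsp ≈ 47 mL
chocolate chips: 4/3 cup × 7/6 × 170 g/cup ÷ 28.35 g/oz ≈ 9 oz
vegetable oil: 3 cup × 7/6 × 240 mL/cup = 840 mL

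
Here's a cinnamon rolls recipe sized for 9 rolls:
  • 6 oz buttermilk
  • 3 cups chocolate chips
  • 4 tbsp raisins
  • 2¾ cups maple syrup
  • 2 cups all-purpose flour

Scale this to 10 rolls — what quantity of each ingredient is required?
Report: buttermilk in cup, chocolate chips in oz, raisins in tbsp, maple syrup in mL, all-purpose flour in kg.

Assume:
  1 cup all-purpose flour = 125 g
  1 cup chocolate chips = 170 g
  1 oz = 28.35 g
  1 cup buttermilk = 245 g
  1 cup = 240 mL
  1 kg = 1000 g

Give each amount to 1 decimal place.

Scaling factor: 10/9.
buttermilk: 6 oz × 10/9 × 28.35 g/oz ÷ 245 g/cup ≈ 0.8 cup
chocolate chips: 3 cup × 10/9 × 170 g/cup ÷ 28.35 g/oz ≈ 20.0 oz
raisins: 4 tbsp × 10/9 ≈ 4.4 tbsp
maple syrup: 2.75 cup × 10/9 × 240 mL/cup ≈ 733.3 mL
all-purpose flour: 2 cup × 10/9 × 125 g/cup ÷ 1000 g/kg ≈ 0.3 kg

buttermilk: 0.8 cup; chocolate chips: 20.0 oz; raisins: 4.4 tbsp; maple syrup: 733.3 mL; all-purpose flour: 0.3 kg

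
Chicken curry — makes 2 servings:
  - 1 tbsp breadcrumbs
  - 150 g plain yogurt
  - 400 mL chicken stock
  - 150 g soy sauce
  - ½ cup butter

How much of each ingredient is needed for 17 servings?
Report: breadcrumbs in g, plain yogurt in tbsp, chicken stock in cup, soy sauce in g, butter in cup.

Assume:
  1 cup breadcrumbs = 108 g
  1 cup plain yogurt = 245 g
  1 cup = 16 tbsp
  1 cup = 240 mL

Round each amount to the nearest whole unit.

breadcrumbs: 57 g; plain yogurt: 83 tbsp; chicken stock: 14 cup; soy sauce: 1275 g; butter: 4 cup

Scaling factor: 17/2 = 8.5.
breadcrumbs: 1 tbsp × 17/2 ÷ 16 tbsp/cup × 108 g/cup ≈ 57 g
plain yogurt: 150 g × 17/2 ÷ 245 g/cup × 16 tbsp/cup ≈ 83 tbsp
chicken stock: 400 mL × 17/2 ÷ 240 mL/cup ≈ 14 cup
soy sauce: 150 g × 17/2 = 1275 g
butter: 0.5 cup × 17/2 ≈ 4 cup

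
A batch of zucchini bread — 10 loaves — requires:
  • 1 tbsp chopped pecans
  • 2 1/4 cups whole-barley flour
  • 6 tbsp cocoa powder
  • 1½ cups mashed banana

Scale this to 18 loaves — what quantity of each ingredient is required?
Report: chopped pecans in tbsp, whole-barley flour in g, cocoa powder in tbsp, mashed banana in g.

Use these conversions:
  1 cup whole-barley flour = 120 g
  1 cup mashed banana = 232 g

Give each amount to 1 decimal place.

chopped pecans: 1.8 tbsp; whole-barley flour: 486.0 g; cocoa powder: 10.8 tbsp; mashed banana: 626.4 g

Scaling factor: 18/10 = 9/5 = 1.8.
chopped pecans: 1 tbsp × 9/5 = 1.8 tbsp
whole-barley flour: 2.25 cup × 9/5 × 120 g/cup = 486.0 g
cocoa powder: 6 tbsp × 9/5 = 10.8 tbsp
mashed banana: 1.5 cup × 9/5 × 232 g/cup = 626.4 g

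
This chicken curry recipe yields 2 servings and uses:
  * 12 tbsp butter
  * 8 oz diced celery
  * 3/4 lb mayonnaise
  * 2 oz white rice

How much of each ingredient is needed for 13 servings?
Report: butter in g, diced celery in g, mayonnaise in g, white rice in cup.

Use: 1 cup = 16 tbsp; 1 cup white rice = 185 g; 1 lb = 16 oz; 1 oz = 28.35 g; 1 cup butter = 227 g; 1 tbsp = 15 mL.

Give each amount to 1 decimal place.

butter: 1106.6 g; diced celery: 1474.2 g; mayonnaise: 2211.3 g; white rice: 2.0 cup

Scaling factor: 13/2 = 6.5.
butter: 12 tbsp × 13/2 ÷ 16 tbsp/cup × 227 g/cup ≈ 1106.6 g
diced celery: 8 oz × 13/2 × 28.35 g/oz = 1474.2 g
mayonnaise: 0.75 lb × 13/2 × 16 oz/lb × 28.35 g/oz = 2211.3 g
white rice: 2 oz × 13/2 × 28.35 g/oz ÷ 185 g/cup ≈ 2.0 cup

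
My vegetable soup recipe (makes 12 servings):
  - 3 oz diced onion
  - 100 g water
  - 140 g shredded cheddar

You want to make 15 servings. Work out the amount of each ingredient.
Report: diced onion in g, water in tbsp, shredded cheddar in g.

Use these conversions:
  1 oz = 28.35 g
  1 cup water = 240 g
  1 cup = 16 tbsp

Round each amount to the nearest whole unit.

diced onion: 106 g; water: 8 tbsp; shredded cheddar: 175 g

Scaling factor: 15/12 = 5/4 = 1.25.
diced onion: 3 oz × 5/4 × 28.35 g/oz ≈ 106 g
water: 100 g × 5/4 ÷ 240 g/cup × 16 tbsp/cup ≈ 8 tbsp
shredded cheddar: 140 g × 5/4 = 175 g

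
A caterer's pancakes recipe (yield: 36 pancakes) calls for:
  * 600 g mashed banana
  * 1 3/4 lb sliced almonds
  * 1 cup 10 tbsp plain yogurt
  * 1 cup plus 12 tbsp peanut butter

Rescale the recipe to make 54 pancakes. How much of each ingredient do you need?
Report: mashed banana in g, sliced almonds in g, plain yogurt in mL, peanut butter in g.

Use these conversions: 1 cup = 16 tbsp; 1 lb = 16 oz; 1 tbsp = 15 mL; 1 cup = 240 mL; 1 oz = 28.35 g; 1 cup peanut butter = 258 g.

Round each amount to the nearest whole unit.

Scaling factor: 54/36 = 3/2 = 1.5.
mashed banana: 600 g × 3/2 = 900 g
sliced almonds: 1.75 lb × 3/2 × 16 oz/lb × 28.35 g/oz ≈ 1191 g
plain yogurt: (1 cup + 10 tbsp = 1.625 cup) × 3/2 × 240 mL/cup = 585 mL
peanut butter: (1 cup + 12 tbsp = 1.75 cup) × 3/2 × 258 g/cup ≈ 677 g

mashed banana: 900 g; sliced almonds: 1191 g; plain yogurt: 585 mL; peanut butter: 677 g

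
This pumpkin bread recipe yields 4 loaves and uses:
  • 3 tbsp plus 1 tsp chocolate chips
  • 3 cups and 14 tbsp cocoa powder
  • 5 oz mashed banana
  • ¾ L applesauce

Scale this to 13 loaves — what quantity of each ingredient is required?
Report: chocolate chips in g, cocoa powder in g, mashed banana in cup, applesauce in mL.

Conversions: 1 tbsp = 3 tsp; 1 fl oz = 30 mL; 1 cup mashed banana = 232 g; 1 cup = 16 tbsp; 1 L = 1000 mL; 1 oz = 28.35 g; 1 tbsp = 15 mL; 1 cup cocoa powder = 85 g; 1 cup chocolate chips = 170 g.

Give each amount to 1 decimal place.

chocolate chips: 115.1 g; cocoa powder: 1070.5 g; mashed banana: 2.0 cup; applesauce: 2437.5 mL

Scaling factor: 13/4 = 3.25.
chocolate chips: (3 tbsp + 1 tsp = 10/3 tbsp) × 13/4 ÷ 16 tbsp/cup × 170 g/cup ≈ 115.1 g
cocoa powder: (3 cup + 14 tbsp = 3.875 cup) × 13/4 × 85 g/cup ≈ 1070.5 g
mashed banana: 5 oz × 13/4 × 28.35 g/oz ÷ 232 g/cup ≈ 2.0 cup
applesauce: 0.75 L × 13/4 × 1000 mL/L = 2437.5 mL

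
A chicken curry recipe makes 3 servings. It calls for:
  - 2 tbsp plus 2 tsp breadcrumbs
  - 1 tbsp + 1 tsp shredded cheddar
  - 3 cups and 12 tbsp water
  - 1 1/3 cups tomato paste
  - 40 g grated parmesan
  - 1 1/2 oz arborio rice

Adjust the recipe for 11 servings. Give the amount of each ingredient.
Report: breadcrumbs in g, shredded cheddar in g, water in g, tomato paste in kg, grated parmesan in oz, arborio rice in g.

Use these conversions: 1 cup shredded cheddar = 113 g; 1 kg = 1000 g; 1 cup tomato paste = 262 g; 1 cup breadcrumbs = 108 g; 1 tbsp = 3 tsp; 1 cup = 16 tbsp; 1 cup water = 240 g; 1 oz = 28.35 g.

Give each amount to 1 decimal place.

breadcrumbs: 66.0 g; shredded cheddar: 34.5 g; water: 3300.0 g; tomato paste: 1.3 kg; grated parmesan: 5.2 oz; arborio rice: 155.9 g

Scaling factor: 11/3.
breadcrumbs: (2 tbsp + 2 tsp = 8/3 tbsp) × 11/3 ÷ 16 tbsp/cup × 108 g/cup = 66.0 g
shredded cheddar: (1 tbsp + 1 tsp = 4/3 tbsp) × 11/3 ÷ 16 tbsp/cup × 113 g/cup ≈ 34.5 g
water: (3 cup + 12 tbsp = 3.75 cup) × 11/3 × 240 g/cup = 3300.0 g
tomato paste: 4/3 cup × 11/3 × 262 g/cup ÷ 1000 g/kg ≈ 1.3 kg
grated parmesan: 40 g × 11/3 ÷ 28.35 g/oz ≈ 5.2 oz
arborio rice: 1.5 oz × 11/3 × 28.35 g/oz ≈ 155.9 g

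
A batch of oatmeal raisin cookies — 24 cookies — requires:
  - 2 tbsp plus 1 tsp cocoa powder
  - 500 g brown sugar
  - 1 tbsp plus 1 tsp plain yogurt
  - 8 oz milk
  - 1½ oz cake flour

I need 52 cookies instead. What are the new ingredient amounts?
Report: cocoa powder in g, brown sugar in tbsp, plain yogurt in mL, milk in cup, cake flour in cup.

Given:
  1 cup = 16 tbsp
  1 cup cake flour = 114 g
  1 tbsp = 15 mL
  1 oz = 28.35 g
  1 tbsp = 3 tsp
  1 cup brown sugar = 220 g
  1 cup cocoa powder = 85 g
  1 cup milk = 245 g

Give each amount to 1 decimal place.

cocoa powder: 26.9 g; brown sugar: 78.8 tbsp; plain yogurt: 43.3 mL; milk: 2.0 cup; cake flour: 0.8 cup

Scaling factor: 52/24 = 13/6.
cocoa powder: (2 tbsp + 1 tsp = 7/3 tbsp) × 13/6 ÷ 16 tbsp/cup × 85 g/cup ≈ 26.9 g
brown sugar: 500 g × 13/6 ÷ 220 g/cup × 16 tbsp/cup ≈ 78.8 tbsp
plain yogurt: (1 tbsp + 1 tsp = 4/3 tbsp) × 13/6 × 15 mL/tbsp ≈ 43.3 mL
milk: 8 oz × 13/6 × 28.35 g/oz ÷ 245 g/cup ≈ 2.0 cup
cake flour: 1.5 oz × 13/6 × 28.35 g/oz ÷ 114 g/cup ≈ 0.8 cup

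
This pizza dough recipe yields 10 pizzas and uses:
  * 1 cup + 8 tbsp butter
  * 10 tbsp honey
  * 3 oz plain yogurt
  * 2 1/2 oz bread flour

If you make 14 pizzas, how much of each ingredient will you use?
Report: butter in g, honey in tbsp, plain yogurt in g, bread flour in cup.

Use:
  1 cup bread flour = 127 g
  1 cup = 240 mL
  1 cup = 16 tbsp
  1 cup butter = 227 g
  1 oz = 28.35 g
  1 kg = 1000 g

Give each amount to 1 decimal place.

Scaling factor: 14/10 = 7/5 = 1.4.
butter: (1 cup + 8 tbsp = 1.5 cup) × 7/5 × 227 g/cup = 476.7 g
honey: 10 tbsp × 7/5 = 14.0 tbsp
plain yogurt: 3 oz × 7/5 × 28.35 g/oz ≈ 119.1 g
bread flour: 2.5 oz × 7/5 × 28.35 g/oz ÷ 127 g/cup ≈ 0.8 cup

butter: 476.7 g; honey: 14.0 tbsp; plain yogurt: 119.1 g; bread flour: 0.8 cup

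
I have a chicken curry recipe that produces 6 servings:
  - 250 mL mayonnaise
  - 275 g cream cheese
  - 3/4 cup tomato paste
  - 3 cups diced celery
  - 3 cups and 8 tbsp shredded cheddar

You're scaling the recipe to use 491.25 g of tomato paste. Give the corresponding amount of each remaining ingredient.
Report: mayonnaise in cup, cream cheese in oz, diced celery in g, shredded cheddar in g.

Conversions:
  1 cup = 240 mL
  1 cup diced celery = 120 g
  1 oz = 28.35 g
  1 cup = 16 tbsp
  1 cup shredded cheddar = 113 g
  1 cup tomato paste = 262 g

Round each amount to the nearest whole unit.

mayonnaise: 3 cup; cream cheese: 24 oz; diced celery: 900 g; shredded cheddar: 989 g

The original recipe has 196.5 g of tomato paste, so the scaling factor is 491.25 ÷ 196.5 = 5/2 = 2.5.
mayonnaise: 250 mL × 5/2 ÷ 240 mL/cup ≈ 3 cup
cream cheese: 275 g × 5/2 ÷ 28.35 g/oz ≈ 24 oz
diced celery: 3 cup × 5/2 × 120 g/cup = 900 g
shredded cheddar: (3 cup + 8 tbsp = 3.5 cup) × 5/2 × 113 g/cup ≈ 989 g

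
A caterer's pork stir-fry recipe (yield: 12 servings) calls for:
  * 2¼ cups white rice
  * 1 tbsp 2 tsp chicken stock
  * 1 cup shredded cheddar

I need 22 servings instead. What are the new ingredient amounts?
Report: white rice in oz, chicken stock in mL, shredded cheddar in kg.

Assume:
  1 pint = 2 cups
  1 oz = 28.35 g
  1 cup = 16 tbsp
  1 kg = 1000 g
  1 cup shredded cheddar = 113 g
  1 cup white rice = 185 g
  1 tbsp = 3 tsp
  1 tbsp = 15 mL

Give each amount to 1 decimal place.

Scaling factor: 22/12 = 11/6.
white rice: 2.25 cup × 11/6 × 185 g/cup ÷ 28.35 g/oz ≈ 26.9 oz
chicken stock: (1 tbsp + 2 tsp = 5/3 tbsp) × 11/6 × 15 mL/tbsp ≈ 45.8 mL
shredded cheddar: 1 cup × 11/6 × 113 g/cup ÷ 1000 g/kg ≈ 0.2 kg

white rice: 26.9 oz; chicken stock: 45.8 mL; shredded cheddar: 0.2 kg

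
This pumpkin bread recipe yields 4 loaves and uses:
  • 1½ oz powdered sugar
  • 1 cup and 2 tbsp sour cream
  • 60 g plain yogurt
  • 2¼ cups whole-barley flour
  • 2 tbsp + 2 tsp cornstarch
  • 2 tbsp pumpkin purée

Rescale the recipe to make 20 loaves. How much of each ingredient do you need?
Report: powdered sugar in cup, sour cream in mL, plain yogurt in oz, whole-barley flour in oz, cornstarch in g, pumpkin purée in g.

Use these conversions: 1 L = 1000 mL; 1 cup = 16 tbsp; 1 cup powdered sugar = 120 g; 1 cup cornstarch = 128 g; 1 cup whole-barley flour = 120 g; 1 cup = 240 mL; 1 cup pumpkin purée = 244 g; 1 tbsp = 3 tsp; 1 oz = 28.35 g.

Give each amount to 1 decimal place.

Scaling factor: 20/4 = 5.
powdered sugar: 1.5 oz × 5 × 28.35 g/oz ÷ 120 g/cup ≈ 1.8 cup
sour cream: (1 cup + 2 tbsp = 1.125 cup) × 5 × 240 mL/cup = 1350.0 mL
plain yogurt: 60 g × 5 ÷ 28.35 g/oz ≈ 10.6 oz
whole-barley flour: 2.25 cup × 5 × 120 g/cup ÷ 28.35 g/oz ≈ 47.6 oz
cornstarch: (2 tbsp + 2 tsp = 8/3 tbsp) × 5 ÷ 16 tbsp/cup × 128 g/cup ≈ 106.7 g
pumpkin purée: 2 tbsp × 5 ÷ 16 tbsp/cup × 244 g/cup = 152.5 g

powdered sugar: 1.8 cup; sour cream: 1350.0 mL; plain yogurt: 10.6 oz; whole-barley flour: 47.6 oz; cornstarch: 106.7 g; pumpkin purée: 152.5 g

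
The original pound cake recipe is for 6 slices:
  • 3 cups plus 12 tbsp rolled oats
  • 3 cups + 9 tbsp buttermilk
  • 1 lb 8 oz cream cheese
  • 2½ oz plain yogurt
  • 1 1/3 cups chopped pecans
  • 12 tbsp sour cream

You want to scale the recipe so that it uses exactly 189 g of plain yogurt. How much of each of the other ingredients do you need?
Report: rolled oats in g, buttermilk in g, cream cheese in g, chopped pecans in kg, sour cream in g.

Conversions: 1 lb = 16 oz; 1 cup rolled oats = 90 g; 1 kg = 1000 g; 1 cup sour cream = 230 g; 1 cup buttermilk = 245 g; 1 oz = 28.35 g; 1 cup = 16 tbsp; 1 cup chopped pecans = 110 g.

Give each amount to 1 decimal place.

The original recipe has 70.875 g of plain yogurt, so the scaling factor is 189 ÷ 70.875 = 8/3.
rolled oats: (3 cup + 12 tbsp = 3.75 cup) × 8/3 × 90 g/cup = 900.0 g
buttermilk: (3 cup + 9 tbsp = 3.5625 cup) × 8/3 × 245 g/cup = 2327.5 g
cream cheese: (1 lb + 8 oz = 1.5 lb) × 8/3 × 16 oz/lb × 28.35 g/oz = 1814.4 g
chopped pecans: 4/3 cup × 8/3 × 110 g/cup ÷ 1000 g/kg ≈ 0.4 kg
sour cream: 12 tbsp × 8/3 ÷ 16 tbsp/cup × 230 g/cup = 460.0 g

rolled oats: 900.0 g; buttermilk: 2327.5 g; cream cheese: 1814.4 g; chopped pecans: 0.4 kg; sour cream: 460.0 g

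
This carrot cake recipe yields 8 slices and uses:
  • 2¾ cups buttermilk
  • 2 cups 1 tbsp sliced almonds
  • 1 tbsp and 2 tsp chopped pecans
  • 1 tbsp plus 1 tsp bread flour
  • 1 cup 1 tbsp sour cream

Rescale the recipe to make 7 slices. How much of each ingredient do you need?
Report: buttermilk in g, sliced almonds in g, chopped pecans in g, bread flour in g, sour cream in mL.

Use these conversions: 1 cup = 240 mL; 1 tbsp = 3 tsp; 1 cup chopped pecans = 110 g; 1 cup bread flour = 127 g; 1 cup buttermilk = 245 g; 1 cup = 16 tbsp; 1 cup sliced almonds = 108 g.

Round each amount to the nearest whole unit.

Scaling factor: 7/8 = 0.875.
buttermilk: 2.75 cup × 7/8 × 245 g/cup ≈ 590 g
sliced almonds: (2 cup + 1 tbsp = 2.0625 cup) × 7/8 × 108 g/cup ≈ 195 g
chopped pecans: (1 tbsp + 2 tsp = 5/3 tbsp) × 7/8 ÷ 16 tbsp/cup × 110 g/cup ≈ 10 g
bread flour: (1 tbsp + 1 tsp = 4/3 tbsp) × 7/8 ÷ 16 tbsp/cup × 127 g/cup ≈ 9 g
sour cream: (1 cup + 1 tbsp = 1.0625 cup) × 7/8 × 240 mL/cup ≈ 223 mL

buttermilk: 590 g; sliced almonds: 195 g; chopped pecans: 10 g; bread flour: 9 g; sour cream: 223 mL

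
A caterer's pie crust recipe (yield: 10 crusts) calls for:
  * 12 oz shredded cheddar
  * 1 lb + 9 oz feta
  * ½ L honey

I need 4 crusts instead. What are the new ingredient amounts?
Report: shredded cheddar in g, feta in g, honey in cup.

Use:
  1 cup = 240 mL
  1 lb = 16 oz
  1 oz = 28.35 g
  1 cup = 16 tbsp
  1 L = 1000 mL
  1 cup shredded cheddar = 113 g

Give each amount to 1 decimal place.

shredded cheddar: 136.1 g; feta: 283.5 g; honey: 0.8 cup

Scaling factor: 4/10 = 2/5 = 0.4.
shredded cheddar: 12 oz × 2/5 × 28.35 g/oz ≈ 136.1 g
feta: (1 lb + 9 oz = 1.5625 lb) × 2/5 × 16 oz/lb × 28.35 g/oz = 283.5 g
honey: 0.5 L × 2/5 × 1000 mL/L ÷ 240 mL/cup ≈ 0.8 cup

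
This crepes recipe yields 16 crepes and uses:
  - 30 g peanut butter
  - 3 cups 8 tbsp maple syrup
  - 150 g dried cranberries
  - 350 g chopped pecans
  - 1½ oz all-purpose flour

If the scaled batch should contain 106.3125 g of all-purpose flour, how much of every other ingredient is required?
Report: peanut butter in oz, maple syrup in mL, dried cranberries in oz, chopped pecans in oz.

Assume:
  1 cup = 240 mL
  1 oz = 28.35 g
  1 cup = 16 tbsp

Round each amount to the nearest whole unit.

peanut butter: 3 oz; maple syrup: 2100 mL; dried cranberries: 13 oz; chopped pecans: 31 oz

The original recipe has 42.525 g of all-purpose flour, so the scaling factor is 106.3125 ÷ 42.525 = 5/2 = 2.5.
peanut butter: 30 g × 5/2 ÷ 28.35 g/oz ≈ 3 oz
maple syrup: (3 cup + 8 tbsp = 3.5 cup) × 5/2 × 240 mL/cup = 2100 mL
dried cranberries: 150 g × 5/2 ÷ 28.35 g/oz ≈ 13 oz
chopped pecans: 350 g × 5/2 ÷ 28.35 g/oz ≈ 31 oz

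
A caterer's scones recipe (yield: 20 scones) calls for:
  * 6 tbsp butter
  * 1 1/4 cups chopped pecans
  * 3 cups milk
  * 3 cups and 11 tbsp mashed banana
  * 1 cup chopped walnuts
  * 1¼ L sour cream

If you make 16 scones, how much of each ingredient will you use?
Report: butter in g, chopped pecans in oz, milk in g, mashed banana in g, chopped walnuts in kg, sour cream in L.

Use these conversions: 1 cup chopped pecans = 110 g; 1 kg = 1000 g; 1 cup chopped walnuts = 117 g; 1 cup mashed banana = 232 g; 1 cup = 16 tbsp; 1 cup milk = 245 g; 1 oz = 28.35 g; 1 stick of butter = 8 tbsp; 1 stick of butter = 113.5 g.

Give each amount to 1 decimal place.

butter: 68.1 g; chopped pecans: 3.9 oz; milk: 588.0 g; mashed banana: 684.4 g; chopped walnuts: 0.1 kg; sour cream: 1.0 L

Scaling factor: 16/20 = 4/5 = 0.8.
butter: 6 tbsp × 4/5 ÷ 8 tbsp/stick × 113.5 g/stick = 68.1 g
chopped pecans: 1.25 cup × 4/5 × 110 g/cup ÷ 28.35 g/oz ≈ 3.9 oz
milk: 3 cup × 4/5 × 245 g/cup = 588.0 g
mashed banana: (3 cup + 11 tbsp = 3.6875 cup) × 4/5 × 232 g/cup = 684.4 g
chopped walnuts: 1 cup × 4/5 × 117 g/cup ÷ 1000 g/kg ≈ 0.1 kg
sour cream: 1.25 L × 4/5 = 1.0 L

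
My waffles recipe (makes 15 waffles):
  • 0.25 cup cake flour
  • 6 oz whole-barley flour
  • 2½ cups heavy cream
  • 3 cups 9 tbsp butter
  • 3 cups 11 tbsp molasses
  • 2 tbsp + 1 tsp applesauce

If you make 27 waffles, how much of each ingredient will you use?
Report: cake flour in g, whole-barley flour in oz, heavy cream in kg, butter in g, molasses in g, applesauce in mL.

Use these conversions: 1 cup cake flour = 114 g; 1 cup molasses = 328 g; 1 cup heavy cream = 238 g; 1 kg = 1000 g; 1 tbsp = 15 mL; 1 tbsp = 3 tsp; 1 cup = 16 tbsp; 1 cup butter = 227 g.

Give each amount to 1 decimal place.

Scaling factor: 27/15 = 9/5 = 1.8.
cake flour: 0.25 cup × 9/5 × 114 g/cup = 51.3 g
whole-barley flour: 6 oz × 9/5 = 10.8 oz
heavy cream: 2.5 cup × 9/5 × 238 g/cup ÷ 1000 g/kg ≈ 1.1 kg
butter: (3 cup + 9 tbsp = 3.5625 cup) × 9/5 × 227 g/cup ≈ 1455.6 g
molasses: (3 cup + 11 tbsp = 3.6875 cup) × 9/5 × 328 g/cup = 2177.1 g
applesauce: (2 tbsp + 1 tsp = 7/3 tbsp) × 9/5 × 15 mL/tbsp = 63.0 mL

cake flour: 51.3 g; whole-barley flour: 10.8 oz; heavy cream: 1.1 kg; butter: 1455.6 g; molasses: 2177.1 g; applesauce: 63.0 mL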